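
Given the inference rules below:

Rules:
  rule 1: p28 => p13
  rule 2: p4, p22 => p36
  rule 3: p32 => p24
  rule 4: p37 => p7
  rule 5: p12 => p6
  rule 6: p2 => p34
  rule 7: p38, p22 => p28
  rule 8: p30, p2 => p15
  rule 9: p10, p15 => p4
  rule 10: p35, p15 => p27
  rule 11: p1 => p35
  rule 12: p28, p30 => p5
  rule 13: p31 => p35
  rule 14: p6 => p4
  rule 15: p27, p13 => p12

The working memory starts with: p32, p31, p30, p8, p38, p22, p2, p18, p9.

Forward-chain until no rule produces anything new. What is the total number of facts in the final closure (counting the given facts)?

[1] rule 3 [p32 => p24]; rule 6 [p2 => p34]; rule 7 [p38, p22 => p28]; rule 8 [p30, p2 => p15]; rule 13 [p31 => p35]. ⇒ new: p24, p34, p28, p15, p35.
[2] rule 1 [p28 => p13]; rule 10 [p35, p15 => p27]; rule 12 [p28, p30 => p5]. ⇒ new: p13, p27, p5.
[3] rule 15 [p27, p13 => p12]. ⇒ new: p12.
[4] rule 5 [p12 => p6]. ⇒ new: p6.
[5] rule 14 [p6 => p4]. ⇒ new: p4.
[6] rule 2 [p4, p22 => p36]. ⇒ new: p36.
Closure: {p12, p13, p15, p18, p2, p22, p24, p27, p28, p30, p31, p32, p34, p35, p36, p38, p4, p5, p6, p8, p9} — 21 facts.

21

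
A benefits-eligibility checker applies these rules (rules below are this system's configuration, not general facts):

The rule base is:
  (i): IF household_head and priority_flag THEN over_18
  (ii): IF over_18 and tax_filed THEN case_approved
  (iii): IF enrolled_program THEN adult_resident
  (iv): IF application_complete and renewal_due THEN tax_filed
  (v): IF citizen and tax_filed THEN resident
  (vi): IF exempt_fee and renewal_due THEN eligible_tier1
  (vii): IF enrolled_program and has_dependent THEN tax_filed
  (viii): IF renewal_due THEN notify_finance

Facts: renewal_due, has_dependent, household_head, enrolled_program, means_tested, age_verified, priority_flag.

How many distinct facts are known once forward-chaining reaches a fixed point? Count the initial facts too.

Round 1: (i) [IF household_head and priority_flag THEN over_18]; (iii) [IF enrolled_program THEN adult_resident]; (vii) [IF enrolled_program and has_dependent THEN tax_filed]; (viii) [IF renewal_due THEN notify_finance]. Adds over_18, adult_resident, tax_filed, notify_finance.
Round 2: (ii) [IF over_18 and tax_filed THEN case_approved]. Adds case_approved.
Closure: {adult_resident, age_verified, case_approved, enrolled_program, has_dependent, household_head, means_tested, notify_finance, over_18, priority_flag, renewal_due, tax_filed} — 12 facts.

12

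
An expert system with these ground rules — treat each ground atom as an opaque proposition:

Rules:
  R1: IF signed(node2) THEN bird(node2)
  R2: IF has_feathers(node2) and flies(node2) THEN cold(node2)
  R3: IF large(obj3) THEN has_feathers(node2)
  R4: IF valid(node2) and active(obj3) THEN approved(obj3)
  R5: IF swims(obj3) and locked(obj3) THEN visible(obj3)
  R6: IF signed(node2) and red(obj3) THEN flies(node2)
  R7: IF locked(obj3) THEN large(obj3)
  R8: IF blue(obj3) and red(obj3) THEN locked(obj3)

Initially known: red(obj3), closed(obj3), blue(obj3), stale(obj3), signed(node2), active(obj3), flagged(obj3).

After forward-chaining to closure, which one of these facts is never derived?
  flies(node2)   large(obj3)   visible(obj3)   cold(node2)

Round 1 — R1, R6, R8, derive bird(node2), flies(node2), locked(obj3).
Round 2 — R7, derive large(obj3).
Round 3 — R3, derive has_feathers(node2).
Round 4 — R2, derive cold(node2).
Derived: cold(node2) (round 4), large(obj3) (round 2), flies(node2) (round 1). visible(obj3) never appears in any round.

visible(obj3)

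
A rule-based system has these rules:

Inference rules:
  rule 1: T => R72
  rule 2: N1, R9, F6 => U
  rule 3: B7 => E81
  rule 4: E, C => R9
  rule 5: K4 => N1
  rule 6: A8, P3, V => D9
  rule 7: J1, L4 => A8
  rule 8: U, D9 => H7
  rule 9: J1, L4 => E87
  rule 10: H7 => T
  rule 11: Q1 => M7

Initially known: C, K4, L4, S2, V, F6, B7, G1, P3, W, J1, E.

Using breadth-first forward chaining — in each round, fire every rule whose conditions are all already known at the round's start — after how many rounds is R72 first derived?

Round 1: rule 3 [B7 => E81]; rule 4 [E, C => R9]; rule 5 [K4 => N1]; rule 7 [J1, L4 => A8]; rule 9 [J1, L4 => E87]. New: E81, R9, N1, A8, E87.
Round 2: rule 2 [N1, R9, F6 => U]; rule 6 [A8, P3, V => D9]. New: U, D9.
Round 3: rule 8 [U, D9 => H7]. New: H7.
Round 4: rule 10 [H7 => T]. New: T.
Round 5: rule 1 [T => R72]. New: R72.
R72 first appears in round 5.

5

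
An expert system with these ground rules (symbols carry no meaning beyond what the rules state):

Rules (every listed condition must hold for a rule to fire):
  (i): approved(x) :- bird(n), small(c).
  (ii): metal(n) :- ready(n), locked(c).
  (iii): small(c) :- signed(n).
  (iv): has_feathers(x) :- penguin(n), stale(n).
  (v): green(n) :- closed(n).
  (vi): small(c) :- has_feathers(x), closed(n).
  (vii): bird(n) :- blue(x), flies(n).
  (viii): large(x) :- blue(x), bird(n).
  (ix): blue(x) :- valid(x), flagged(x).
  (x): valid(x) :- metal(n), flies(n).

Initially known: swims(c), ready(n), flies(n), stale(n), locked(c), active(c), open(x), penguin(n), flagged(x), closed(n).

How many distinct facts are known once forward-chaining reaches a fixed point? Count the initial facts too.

19

Round 1 — (ii), (iv), (v), derive metal(n), has_feathers(x), green(n).
Round 2 — (vi), (x), derive small(c), valid(x).
Round 3 — (ix), derive blue(x).
Round 4 — (vii), derive bird(n).
Round 5 — (i), (viii), derive approved(x), large(x).
Closure: {active(c), approved(x), bird(n), blue(x), closed(n), flagged(x), flies(n), green(n), has_feathers(x), large(x), locked(c), metal(n), open(x), penguin(n), ready(n), small(c), stale(n), swims(c), valid(x)} — 19 facts.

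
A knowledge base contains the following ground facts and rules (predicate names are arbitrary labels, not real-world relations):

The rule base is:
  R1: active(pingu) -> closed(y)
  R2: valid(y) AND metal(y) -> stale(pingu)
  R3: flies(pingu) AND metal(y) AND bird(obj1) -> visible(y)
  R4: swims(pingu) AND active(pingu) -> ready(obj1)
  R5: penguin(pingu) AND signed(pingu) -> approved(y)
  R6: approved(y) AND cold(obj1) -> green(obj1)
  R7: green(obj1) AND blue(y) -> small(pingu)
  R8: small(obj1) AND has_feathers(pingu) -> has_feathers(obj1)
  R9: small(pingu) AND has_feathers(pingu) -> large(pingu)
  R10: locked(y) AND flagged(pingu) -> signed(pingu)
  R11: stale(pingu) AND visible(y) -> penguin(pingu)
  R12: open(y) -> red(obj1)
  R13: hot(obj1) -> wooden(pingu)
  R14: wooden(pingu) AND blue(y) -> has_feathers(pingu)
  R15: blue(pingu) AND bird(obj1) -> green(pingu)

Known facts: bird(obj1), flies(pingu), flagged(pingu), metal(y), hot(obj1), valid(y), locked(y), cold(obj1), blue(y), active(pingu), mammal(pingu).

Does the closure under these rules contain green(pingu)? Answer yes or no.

Round 1: R1 [active(pingu) -> closed(y)]; R2 [valid(y) AND metal(y) -> stale(pingu)]; R3 [flies(pingu) AND metal(y) AND bird(obj1) -> visible(y)]; R10 [locked(y) AND flagged(pingu) -> signed(pingu)]; R13 [hot(obj1) -> wooden(pingu)]. Adds closed(y), stale(pingu), visible(y), signed(pingu), wooden(pingu).
Round 2: R11 [stale(pingu) AND visible(y) -> penguin(pingu)]; R14 [wooden(pingu) AND blue(y) -> has_feathers(pingu)]. Adds penguin(pingu), has_feathers(pingu).
Round 3: R5 [penguin(pingu) AND signed(pingu) -> approved(y)]. Adds approved(y).
Round 4: R6 [approved(y) AND cold(obj1) -> green(obj1)]. Adds green(obj1).
Round 5: R7 [green(obj1) AND blue(y) -> small(pingu)]. Adds small(pingu).
Round 6: R9 [small(pingu) AND has_feathers(pingu) -> large(pingu)]. Adds large(pingu).
Fixed point reached. green(pingu) is concluded only by R15; R15 needs blue(pingu) (never derived).

no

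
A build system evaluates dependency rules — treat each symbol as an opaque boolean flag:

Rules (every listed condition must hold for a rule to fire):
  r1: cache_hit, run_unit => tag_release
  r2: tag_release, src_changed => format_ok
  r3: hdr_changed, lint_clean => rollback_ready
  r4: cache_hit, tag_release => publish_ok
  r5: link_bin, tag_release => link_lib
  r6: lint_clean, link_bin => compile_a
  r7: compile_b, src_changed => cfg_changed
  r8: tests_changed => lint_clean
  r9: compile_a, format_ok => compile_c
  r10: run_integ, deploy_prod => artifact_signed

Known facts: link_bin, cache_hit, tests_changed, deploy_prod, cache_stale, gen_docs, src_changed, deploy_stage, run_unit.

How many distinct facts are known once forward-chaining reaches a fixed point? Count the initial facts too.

Round 1: r1 [cache_hit, run_unit => tag_release]; r8 [tests_changed => lint_clean]. Adds tag_release, lint_clean.
Round 2: r2 [tag_release, src_changed => format_ok]; r4 [cache_hit, tag_release => publish_ok]; r5 [link_bin, tag_release => link_lib]; r6 [lint_clean, link_bin => compile_a]. Adds format_ok, publish_ok, link_lib, compile_a.
Round 3: r9 [compile_a, format_ok => compile_c]. Adds compile_c.
Closure: {cache_hit, cache_stale, compile_a, compile_c, deploy_prod, deploy_stage, format_ok, gen_docs, link_bin, link_lib, lint_clean, publish_ok, run_unit, src_changed, tag_release, tests_changed} — 16 facts.

16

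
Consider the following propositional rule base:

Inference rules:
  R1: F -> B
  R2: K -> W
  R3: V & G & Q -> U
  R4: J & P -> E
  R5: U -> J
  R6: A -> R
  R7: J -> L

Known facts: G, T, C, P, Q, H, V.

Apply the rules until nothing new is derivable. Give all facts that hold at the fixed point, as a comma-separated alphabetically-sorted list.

Round 1 — R3, derive U.
Round 2 — R5, derive J.
Round 3 — R4, R7, derive E, L.

C, E, G, H, J, L, P, Q, T, U, V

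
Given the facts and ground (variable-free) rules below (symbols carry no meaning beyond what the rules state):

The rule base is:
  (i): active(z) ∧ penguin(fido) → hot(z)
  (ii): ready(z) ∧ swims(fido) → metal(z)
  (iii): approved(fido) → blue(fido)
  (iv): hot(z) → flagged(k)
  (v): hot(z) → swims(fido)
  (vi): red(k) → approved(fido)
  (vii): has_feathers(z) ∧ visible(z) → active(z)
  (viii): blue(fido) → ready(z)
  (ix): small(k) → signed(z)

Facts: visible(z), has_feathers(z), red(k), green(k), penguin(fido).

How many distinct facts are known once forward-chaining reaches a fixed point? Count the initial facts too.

Round 1 — (vi), (vii), derive approved(fido), active(z).
Round 2 — (i), (iii), derive hot(z), blue(fido).
Round 3 — (iv), (v), (viii), derive flagged(k), swims(fido), ready(z).
Round 4 — (ii), derive metal(z).
Closure: {active(z), approved(fido), blue(fido), flagged(k), green(k), has_feathers(z), hot(z), metal(z), penguin(fido), ready(z), red(k), swims(fido), visible(z)} — 13 facts.

13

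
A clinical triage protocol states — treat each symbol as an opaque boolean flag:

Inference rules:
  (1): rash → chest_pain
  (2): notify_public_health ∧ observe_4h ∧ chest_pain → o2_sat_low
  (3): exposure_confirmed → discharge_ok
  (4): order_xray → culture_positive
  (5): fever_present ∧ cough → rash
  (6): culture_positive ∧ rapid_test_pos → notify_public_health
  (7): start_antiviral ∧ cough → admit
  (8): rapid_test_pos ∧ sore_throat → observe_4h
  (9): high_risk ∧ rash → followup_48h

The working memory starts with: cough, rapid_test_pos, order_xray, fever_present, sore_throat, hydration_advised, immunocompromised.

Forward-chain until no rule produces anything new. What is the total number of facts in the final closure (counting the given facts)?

[1] (4) [order_xray → culture_positive]; (5) [fever_present ∧ cough → rash]; (8) [rapid_test_pos ∧ sore_throat → observe_4h]. ⇒ new: culture_positive, rash, observe_4h.
[2] (1) [rash → chest_pain]; (6) [culture_positive ∧ rapid_test_pos → notify_public_health]. ⇒ new: chest_pain, notify_public_health.
[3] (2) [notify_public_health ∧ observe_4h ∧ chest_pain → o2_sat_low]. ⇒ new: o2_sat_low.
Closure: {chest_pain, cough, culture_positive, fever_present, hydration_advised, immunocompromised, notify_public_health, o2_sat_low, observe_4h, order_xray, rapid_test_pos, rash, sore_throat} — 13 facts.

13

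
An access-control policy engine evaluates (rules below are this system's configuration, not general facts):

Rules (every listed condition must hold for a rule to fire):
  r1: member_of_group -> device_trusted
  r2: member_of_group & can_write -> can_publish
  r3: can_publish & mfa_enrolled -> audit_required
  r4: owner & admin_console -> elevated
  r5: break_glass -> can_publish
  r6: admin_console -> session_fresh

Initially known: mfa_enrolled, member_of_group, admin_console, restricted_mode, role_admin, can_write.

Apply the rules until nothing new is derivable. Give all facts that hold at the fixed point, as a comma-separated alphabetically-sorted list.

Round 1 — r1, r2, r6, derive device_trusted, can_publish, session_fresh.
Round 2 — r3, derive audit_required.

admin_console, audit_required, can_publish, can_write, device_trusted, member_of_group, mfa_enrolled, restricted_mode, role_admin, session_fresh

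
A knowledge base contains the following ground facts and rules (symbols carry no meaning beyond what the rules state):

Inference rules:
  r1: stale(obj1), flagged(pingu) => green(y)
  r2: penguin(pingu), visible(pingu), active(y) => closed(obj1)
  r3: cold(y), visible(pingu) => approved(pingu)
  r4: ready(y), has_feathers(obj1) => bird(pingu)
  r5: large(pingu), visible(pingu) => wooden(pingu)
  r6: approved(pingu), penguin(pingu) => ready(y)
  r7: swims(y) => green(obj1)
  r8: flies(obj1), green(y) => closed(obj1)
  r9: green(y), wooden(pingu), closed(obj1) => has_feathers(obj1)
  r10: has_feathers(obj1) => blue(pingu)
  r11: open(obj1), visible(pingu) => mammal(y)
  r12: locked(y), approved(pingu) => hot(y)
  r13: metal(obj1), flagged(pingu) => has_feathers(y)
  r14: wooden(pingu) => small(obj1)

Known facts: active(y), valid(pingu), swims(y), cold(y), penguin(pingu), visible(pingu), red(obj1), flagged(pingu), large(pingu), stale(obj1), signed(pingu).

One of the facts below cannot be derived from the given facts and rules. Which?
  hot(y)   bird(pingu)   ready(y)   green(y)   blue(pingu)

hot(y)

Round 1 — r1, r2, r3, r5, r7, derive green(y), closed(obj1), approved(pingu), wooden(pingu), green(obj1).
Round 2 — r6, r9, r14, derive ready(y), has_feathers(obj1), small(obj1).
Round 3 — r4, r10, derive bird(pingu), blue(pingu).
Derived: bird(pingu) (round 3), green(y) (round 1), blue(pingu) (round 3), ready(y) (round 2). hot(y) never appears in any round.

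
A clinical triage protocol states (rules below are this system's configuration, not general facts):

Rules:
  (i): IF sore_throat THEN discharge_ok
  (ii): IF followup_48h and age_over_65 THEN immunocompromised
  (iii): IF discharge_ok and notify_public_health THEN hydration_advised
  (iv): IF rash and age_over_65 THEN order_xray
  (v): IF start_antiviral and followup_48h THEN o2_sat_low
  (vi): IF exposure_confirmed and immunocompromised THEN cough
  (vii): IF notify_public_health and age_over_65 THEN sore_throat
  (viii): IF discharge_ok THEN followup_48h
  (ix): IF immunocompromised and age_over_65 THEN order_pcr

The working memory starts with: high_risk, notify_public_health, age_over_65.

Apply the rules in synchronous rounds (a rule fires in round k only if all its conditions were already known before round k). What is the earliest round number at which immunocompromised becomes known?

Round 1 fires (vii), giving sore_throat.
Round 2 fires (i), giving discharge_ok.
Round 3 fires (iii), (viii), giving hydration_advised, followup_48h.
Round 4 fires (ii), giving immunocompromised.
immunocompromised first appears in round 4.

4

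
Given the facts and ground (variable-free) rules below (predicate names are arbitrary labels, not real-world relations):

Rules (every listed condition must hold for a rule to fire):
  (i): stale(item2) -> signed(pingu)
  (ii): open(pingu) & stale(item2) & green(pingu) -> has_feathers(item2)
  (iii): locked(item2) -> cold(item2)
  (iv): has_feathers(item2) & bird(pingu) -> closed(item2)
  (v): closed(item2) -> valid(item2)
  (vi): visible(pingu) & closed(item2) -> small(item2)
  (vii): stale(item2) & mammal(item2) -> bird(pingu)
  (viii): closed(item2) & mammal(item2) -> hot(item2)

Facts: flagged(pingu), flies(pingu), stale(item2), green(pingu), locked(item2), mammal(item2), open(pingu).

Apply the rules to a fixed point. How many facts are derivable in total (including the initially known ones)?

Round 1 fires (i), (ii), (iii), (vii), giving signed(pingu), has_feathers(item2), cold(item2), bird(pingu).
Round 2 fires (iv), giving closed(item2).
Round 3 fires (v), (viii), giving valid(item2), hot(item2).
Closure: {bird(pingu), closed(item2), cold(item2), flagged(pingu), flies(pingu), green(pingu), has_feathers(item2), hot(item2), locked(item2), mammal(item2), open(pingu), signed(pingu), stale(item2), valid(item2)} — 14 facts.

14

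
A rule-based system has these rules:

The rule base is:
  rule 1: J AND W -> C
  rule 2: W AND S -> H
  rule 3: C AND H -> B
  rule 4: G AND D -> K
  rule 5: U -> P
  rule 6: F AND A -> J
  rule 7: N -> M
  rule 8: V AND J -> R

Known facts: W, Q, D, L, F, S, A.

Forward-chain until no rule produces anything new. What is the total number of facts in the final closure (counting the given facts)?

11

Round 1: rule 2 [W AND S -> H]; rule 6 [F AND A -> J]. Adds H, J.
Round 2: rule 1 [J AND W -> C]. Adds C.
Round 3: rule 3 [C AND H -> B]. Adds B.
Closure: {A, B, C, D, F, H, J, L, Q, S, W} — 11 facts.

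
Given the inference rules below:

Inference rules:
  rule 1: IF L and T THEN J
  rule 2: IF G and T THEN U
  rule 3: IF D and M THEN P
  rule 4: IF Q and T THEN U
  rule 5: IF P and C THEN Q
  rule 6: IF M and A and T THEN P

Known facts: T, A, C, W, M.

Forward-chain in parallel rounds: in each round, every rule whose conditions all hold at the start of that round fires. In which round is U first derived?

3

Round 1 fires rule 6, giving P.
Round 2 fires rule 5, giving Q.
Round 3 fires rule 4, giving U.
U first appears in round 3.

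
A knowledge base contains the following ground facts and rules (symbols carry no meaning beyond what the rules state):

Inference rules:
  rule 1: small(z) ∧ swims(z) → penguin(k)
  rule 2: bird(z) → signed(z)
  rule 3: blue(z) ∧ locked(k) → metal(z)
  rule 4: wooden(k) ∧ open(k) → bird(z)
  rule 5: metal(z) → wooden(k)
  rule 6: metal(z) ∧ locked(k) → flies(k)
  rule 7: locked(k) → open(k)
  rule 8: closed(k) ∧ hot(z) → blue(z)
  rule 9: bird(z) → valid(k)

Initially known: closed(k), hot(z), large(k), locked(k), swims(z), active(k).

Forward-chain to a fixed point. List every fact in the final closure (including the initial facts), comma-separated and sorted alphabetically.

[1] rule 7 [locked(k) → open(k)]; rule 8 [closed(k) ∧ hot(z) → blue(z)]. ⇒ new: open(k), blue(z).
[2] rule 3 [blue(z) ∧ locked(k) → metal(z)]. ⇒ new: metal(z).
[3] rule 5 [metal(z) → wooden(k)]; rule 6 [metal(z) ∧ locked(k) → flies(k)]. ⇒ new: wooden(k), flies(k).
[4] rule 4 [wooden(k) ∧ open(k) → bird(z)]. ⇒ new: bird(z).
[5] rule 2 [bird(z) → signed(z)]; rule 9 [bird(z) → valid(k)]. ⇒ new: signed(z), valid(k).

active(k), bird(z), blue(z), closed(k), flies(k), hot(z), large(k), locked(k), metal(z), open(k), signed(z), swims(z), valid(k), wooden(k)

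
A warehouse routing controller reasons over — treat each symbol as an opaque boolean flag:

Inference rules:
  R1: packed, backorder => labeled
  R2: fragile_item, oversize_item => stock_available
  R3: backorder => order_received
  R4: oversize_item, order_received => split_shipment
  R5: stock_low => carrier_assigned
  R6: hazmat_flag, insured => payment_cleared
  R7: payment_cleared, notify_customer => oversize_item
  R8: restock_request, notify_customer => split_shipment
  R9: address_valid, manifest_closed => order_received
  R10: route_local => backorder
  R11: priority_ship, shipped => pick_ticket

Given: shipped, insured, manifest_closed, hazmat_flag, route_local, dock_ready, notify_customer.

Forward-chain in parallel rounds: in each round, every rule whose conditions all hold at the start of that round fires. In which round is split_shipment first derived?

3

Round 1: R6 [hazmat_flag, insured => payment_cleared]; R10 [route_local => backorder]. Adds payment_cleared, backorder.
Round 2: R3 [backorder => order_received]; R7 [payment_cleared, notify_customer => oversize_item]. Adds order_received, oversize_item.
Round 3: R4 [oversize_item, order_received => split_shipment]. Adds split_shipment.
split_shipment first appears in round 3.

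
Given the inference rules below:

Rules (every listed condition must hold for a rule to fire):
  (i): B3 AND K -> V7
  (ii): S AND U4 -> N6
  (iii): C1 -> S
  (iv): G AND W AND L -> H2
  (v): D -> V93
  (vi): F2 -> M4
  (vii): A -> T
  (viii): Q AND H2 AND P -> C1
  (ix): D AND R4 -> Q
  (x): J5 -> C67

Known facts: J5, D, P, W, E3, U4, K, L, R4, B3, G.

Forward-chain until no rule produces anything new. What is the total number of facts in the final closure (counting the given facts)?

19

Round 1 fires (i), (iv), (v), (ix), (x), giving V7, H2, V93, Q, C67.
Round 2 fires (viii), giving C1.
Round 3 fires (iii), giving S.
Round 4 fires (ii), giving N6.
Closure: {B3, C1, C67, D, E3, G, H2, J5, K, L, N6, P, Q, R4, S, U4, V7, V93, W} — 19 facts.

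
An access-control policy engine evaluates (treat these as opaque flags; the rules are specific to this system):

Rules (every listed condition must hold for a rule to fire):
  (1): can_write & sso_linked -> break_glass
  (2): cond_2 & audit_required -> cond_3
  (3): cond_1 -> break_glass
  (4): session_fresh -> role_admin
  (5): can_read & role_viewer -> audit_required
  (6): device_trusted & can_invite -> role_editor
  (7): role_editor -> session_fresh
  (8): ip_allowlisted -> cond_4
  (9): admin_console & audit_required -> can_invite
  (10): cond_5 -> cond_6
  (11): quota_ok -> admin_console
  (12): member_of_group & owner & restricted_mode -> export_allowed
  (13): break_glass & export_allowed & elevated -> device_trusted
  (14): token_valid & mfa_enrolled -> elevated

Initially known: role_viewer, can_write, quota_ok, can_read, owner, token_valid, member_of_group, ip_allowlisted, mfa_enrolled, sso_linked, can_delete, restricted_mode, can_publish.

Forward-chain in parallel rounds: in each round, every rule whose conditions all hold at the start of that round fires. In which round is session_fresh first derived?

4

Round 1 fires (1), (5), (8), (11), (12), (14), giving break_glass, audit_required, cond_4, admin_console, export_allowed, elevated.
Round 2 fires (9), (13), giving can_invite, device_trusted.
Round 3 fires (6), giving role_editor.
Round 4 fires (7), giving session_fresh.
session_fresh first appears in round 4.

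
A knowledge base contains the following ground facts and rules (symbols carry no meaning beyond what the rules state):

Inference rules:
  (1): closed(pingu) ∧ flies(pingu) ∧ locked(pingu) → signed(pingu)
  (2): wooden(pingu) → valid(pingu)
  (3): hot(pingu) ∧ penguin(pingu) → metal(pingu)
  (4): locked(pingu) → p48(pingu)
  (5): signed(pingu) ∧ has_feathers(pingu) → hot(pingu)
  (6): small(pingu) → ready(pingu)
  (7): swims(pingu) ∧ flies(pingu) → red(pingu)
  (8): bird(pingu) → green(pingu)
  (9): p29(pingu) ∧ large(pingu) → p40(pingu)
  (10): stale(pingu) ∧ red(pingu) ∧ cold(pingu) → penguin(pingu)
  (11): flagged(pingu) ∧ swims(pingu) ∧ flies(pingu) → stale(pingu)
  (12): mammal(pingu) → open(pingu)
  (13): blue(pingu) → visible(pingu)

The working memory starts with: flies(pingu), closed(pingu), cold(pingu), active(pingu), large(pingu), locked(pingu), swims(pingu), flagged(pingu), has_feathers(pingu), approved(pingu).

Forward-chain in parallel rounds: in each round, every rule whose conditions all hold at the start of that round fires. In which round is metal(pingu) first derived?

3

Round 1 — (1), (4), (7), (11), derive signed(pingu), p48(pingu), red(pingu), stale(pingu).
Round 2 — (5), (10), derive hot(pingu), penguin(pingu).
Round 3 — (3), derive metal(pingu).
metal(pingu) first appears in round 3.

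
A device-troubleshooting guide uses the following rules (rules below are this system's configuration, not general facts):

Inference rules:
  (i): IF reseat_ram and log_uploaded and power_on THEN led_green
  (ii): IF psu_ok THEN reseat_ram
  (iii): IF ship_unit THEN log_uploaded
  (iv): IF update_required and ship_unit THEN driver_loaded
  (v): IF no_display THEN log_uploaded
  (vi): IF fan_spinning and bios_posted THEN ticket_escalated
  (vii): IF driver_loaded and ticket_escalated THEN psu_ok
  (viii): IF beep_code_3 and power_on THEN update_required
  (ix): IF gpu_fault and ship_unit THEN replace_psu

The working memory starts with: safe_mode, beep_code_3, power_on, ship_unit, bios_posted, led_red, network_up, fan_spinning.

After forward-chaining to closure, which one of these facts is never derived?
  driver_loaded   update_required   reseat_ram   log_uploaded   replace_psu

Round 1 — (iii), (vi), (viii), derive log_uploaded, ticket_escalated, update_required.
Round 2 — (iv), derive driver_loaded.
Round 3 — (vii), derive psu_ok.
Round 4 — (ii), derive reseat_ram.
Round 5 — (i), derive led_green.
Derived: driver_loaded (round 2), update_required (round 1), log_uploaded (round 1), reseat_ram (round 4). replace_psu never appears in any round.

replace_psu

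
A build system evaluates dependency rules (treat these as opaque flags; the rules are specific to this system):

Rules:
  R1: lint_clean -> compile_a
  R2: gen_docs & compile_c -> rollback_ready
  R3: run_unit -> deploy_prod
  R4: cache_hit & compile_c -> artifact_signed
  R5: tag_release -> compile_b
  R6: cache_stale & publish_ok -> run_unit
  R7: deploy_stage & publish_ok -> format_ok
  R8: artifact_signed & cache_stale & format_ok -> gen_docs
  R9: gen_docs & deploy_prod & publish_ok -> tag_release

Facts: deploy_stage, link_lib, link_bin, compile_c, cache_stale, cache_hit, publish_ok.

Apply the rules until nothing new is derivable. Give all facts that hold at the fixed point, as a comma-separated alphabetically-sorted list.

Round 1 fires R4, R6, R7, giving artifact_signed, run_unit, format_ok.
Round 2 fires R3, R8, giving deploy_prod, gen_docs.
Round 3 fires R2, R9, giving rollback_ready, tag_release.
Round 4 fires R5, giving compile_b.

artifact_signed, cache_hit, cache_stale, compile_b, compile_c, deploy_prod, deploy_stage, format_ok, gen_docs, link_bin, link_lib, publish_ok, rollback_ready, run_unit, tag_release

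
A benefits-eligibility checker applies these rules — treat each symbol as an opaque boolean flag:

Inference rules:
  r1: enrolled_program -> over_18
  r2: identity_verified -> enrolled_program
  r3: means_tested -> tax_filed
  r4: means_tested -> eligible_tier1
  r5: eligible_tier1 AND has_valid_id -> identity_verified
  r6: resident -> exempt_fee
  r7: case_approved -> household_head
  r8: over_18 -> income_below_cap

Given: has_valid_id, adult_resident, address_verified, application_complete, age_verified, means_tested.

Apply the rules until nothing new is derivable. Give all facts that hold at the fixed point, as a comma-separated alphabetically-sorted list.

address_verified, adult_resident, age_verified, application_complete, eligible_tier1, enrolled_program, has_valid_id, identity_verified, income_below_cap, means_tested, over_18, tax_filed

[1] r3 [means_tested -> tax_filed]; r4 [means_tested -> eligible_tier1]. ⇒ new: tax_filed, eligible_tier1.
[2] r5 [eligible_tier1 AND has_valid_id -> identity_verified]. ⇒ new: identity_verified.
[3] r2 [identity_verified -> enrolled_program]. ⇒ new: enrolled_program.
[4] r1 [enrolled_program -> over_18]. ⇒ new: over_18.
[5] r8 [over_18 -> income_below_cap]. ⇒ new: income_below_cap.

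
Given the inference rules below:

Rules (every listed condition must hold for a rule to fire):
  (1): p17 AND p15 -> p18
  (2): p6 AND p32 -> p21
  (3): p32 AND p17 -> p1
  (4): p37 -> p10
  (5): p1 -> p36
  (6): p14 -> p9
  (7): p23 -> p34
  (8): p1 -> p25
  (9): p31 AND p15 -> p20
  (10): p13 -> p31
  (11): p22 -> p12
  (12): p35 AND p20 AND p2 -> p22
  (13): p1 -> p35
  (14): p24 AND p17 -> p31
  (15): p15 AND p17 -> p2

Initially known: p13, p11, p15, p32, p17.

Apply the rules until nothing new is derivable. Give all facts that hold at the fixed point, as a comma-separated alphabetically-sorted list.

p1, p11, p12, p13, p15, p17, p18, p2, p20, p22, p25, p31, p32, p35, p36

Round 1 fires (1), (3), (10), (15), giving p18, p1, p31, p2.
Round 2 fires (5), (8), (9), (13), giving p36, p25, p20, p35.
Round 3 fires (12), giving p22.
Round 4 fires (11), giving p12.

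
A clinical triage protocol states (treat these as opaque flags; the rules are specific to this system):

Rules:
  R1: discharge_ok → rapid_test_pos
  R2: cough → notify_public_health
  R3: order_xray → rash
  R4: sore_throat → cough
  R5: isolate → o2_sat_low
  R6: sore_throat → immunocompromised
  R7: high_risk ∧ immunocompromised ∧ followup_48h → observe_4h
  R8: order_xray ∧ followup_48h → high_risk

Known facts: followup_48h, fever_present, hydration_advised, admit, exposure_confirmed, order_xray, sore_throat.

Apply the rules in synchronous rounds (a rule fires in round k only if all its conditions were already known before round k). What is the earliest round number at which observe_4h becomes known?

2

Round 1 fires R3, R4, R6, R8, giving rash, cough, immunocompromised, high_risk.
Round 2 fires R2, R7, giving notify_public_health, observe_4h.
observe_4h first appears in round 2.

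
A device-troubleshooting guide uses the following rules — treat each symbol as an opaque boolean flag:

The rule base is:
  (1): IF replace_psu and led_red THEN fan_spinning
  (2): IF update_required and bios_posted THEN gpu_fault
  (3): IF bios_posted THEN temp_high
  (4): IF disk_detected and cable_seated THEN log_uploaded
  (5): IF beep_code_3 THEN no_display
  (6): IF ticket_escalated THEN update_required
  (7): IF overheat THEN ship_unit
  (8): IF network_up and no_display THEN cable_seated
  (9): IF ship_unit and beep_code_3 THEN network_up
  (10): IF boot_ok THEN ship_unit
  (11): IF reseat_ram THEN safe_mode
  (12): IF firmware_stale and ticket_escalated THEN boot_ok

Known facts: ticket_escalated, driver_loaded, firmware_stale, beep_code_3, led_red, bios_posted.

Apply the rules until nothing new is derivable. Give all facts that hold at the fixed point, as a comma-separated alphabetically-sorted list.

beep_code_3, bios_posted, boot_ok, cable_seated, driver_loaded, firmware_stale, gpu_fault, led_red, network_up, no_display, ship_unit, temp_high, ticket_escalated, update_required

Round 1: (3) [IF bios_posted THEN temp_high]; (5) [IF beep_code_3 THEN no_display]; (6) [IF ticket_escalated THEN update_required]; (12) [IF firmware_stale and ticket_escalated THEN boot_ok]. New: temp_high, no_display, update_required, boot_ok.
Round 2: (2) [IF update_required and bios_posted THEN gpu_fault]; (10) [IF boot_ok THEN ship_unit]. New: gpu_fault, ship_unit.
Round 3: (9) [IF ship_unit and beep_code_3 THEN network_up]. New: network_up.
Round 4: (8) [IF network_up and no_display THEN cable_seated]. New: cable_seated.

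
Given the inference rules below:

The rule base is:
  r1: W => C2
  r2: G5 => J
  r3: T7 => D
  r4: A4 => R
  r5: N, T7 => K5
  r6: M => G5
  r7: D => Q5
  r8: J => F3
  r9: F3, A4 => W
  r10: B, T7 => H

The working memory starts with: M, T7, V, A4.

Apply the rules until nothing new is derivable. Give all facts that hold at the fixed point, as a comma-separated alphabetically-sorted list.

Round 1: r3 [T7 => D]; r4 [A4 => R]; r6 [M => G5]. New: D, R, G5.
Round 2: r2 [G5 => J]; r7 [D => Q5]. New: J, Q5.
Round 3: r8 [J => F3]. New: F3.
Round 4: r9 [F3, A4 => W]. New: W.
Round 5: r1 [W => C2]. New: C2.

A4, C2, D, F3, G5, J, M, Q5, R, T7, V, W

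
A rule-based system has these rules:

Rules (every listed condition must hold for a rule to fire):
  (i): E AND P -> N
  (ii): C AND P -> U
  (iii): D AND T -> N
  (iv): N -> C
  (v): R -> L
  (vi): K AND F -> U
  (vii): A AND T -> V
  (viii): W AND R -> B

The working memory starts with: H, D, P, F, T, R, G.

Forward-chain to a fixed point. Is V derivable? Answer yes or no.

no

Round 1 — (iii), (v), derive N, L.
Round 2 — (iv), derive C.
Round 3 — (ii), derive U.
Fixed point reached. V is concluded only by (vii); (vii) needs A (never derived).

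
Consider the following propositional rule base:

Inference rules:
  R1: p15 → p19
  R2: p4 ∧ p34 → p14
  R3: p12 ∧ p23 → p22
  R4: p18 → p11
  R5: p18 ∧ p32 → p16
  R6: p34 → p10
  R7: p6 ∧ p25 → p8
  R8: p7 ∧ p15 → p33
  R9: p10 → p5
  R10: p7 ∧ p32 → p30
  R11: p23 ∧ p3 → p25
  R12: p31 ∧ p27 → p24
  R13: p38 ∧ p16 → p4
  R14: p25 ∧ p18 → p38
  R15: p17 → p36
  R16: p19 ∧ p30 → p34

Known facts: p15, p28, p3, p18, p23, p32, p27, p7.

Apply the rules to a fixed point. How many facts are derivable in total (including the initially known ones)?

20

Round 1: R1 [p15 → p19]; R4 [p18 → p11]; R5 [p18 ∧ p32 → p16]; R8 [p7 ∧ p15 → p33]; R10 [p7 ∧ p32 → p30]; R11 [p23 ∧ p3 → p25]. Adds p19, p11, p16, p33, p30, p25.
Round 2: R14 [p25 ∧ p18 → p38]; R16 [p19 ∧ p30 → p34]. Adds p38, p34.
Round 3: R6 [p34 → p10]; R13 [p38 ∧ p16 → p4]. Adds p10, p4.
Round 4: R2 [p4 ∧ p34 → p14]; R9 [p10 → p5]. Adds p14, p5.
Closure: {p10, p11, p14, p15, p16, p18, p19, p23, p25, p27, p28, p3, p30, p32, p33, p34, p38, p4, p5, p7} — 20 facts.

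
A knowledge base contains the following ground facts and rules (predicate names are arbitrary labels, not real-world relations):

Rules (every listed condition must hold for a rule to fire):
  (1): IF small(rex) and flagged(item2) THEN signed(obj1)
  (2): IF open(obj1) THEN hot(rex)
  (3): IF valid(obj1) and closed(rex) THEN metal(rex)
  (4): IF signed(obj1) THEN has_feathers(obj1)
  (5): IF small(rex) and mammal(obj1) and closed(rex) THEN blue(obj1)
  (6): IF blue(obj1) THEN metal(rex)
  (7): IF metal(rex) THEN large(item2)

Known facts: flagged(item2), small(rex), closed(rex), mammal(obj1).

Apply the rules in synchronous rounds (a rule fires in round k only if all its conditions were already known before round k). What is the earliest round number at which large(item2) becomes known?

[1] (1) [IF small(rex) and flagged(item2) THEN signed(obj1)]; (5) [IF small(rex) and mammal(obj1) and closed(rex) THEN blue(obj1)]. ⇒ new: signed(obj1), blue(obj1).
[2] (4) [IF signed(obj1) THEN has_feathers(obj1)]; (6) [IF blue(obj1) THEN metal(rex)]. ⇒ new: has_feathers(obj1), metal(rex).
[3] (7) [IF metal(rex) THEN large(item2)]. ⇒ new: large(item2).
large(item2) first appears in round 3.

3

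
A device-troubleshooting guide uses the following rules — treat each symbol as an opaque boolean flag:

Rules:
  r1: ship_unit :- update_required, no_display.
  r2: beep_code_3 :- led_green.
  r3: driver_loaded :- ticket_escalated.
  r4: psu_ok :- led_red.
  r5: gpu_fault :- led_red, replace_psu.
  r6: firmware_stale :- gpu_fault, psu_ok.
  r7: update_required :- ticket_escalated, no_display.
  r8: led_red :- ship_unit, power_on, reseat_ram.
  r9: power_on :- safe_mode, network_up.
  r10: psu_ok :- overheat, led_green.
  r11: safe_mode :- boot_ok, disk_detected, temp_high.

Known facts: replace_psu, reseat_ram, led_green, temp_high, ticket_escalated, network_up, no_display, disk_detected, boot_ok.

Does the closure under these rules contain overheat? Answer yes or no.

no

Round 1 — r2, r3, r7, r11, derive beep_code_3, driver_loaded, update_required, safe_mode.
Round 2 — r1, r9, derive ship_unit, power_on.
Round 3 — r8, derive led_red.
Round 4 — r4, r5, derive psu_ok, gpu_fault.
Round 5 — r6, derive firmware_stale.
Fixed point reached. No rule has overheat as a consequent, and it is not given.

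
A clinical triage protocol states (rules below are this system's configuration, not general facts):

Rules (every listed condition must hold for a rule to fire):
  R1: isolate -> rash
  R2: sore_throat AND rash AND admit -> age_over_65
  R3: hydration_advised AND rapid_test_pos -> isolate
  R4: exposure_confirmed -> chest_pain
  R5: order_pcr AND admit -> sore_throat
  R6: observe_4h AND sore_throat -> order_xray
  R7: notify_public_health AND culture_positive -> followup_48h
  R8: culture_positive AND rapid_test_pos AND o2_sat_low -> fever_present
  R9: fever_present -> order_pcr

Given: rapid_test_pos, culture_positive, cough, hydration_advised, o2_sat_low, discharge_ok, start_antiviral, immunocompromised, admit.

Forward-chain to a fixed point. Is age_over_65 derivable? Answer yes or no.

Round 1 fires R3, R8, giving isolate, fever_present.
Round 2 fires R1, R9, giving rash, order_pcr.
Round 3 fires R5, giving sore_throat.
Round 4 fires R2, giving age_over_65.
age_over_65 appears in round 4, so it is derivable.

yes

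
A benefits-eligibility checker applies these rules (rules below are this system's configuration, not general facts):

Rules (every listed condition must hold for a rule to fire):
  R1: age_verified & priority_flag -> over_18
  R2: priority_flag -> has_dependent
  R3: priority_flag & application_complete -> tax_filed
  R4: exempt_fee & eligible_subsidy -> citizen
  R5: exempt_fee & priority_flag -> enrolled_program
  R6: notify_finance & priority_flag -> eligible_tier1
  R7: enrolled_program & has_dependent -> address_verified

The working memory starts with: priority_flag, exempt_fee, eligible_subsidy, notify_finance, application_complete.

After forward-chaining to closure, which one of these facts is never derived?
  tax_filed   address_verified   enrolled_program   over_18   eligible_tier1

Round 1: R2 [priority_flag -> has_dependent]; R3 [priority_flag & application_complete -> tax_filed]; R4 [exempt_fee & eligible_subsidy -> citizen]; R5 [exempt_fee & priority_flag -> enrolled_program]; R6 [notify_finance & priority_flag -> eligible_tier1]. Adds has_dependent, tax_filed, citizen, enrolled_program, eligible_tier1.
Round 2: R7 [enrolled_program & has_dependent -> address_verified]. Adds address_verified.
Derived: address_verified (round 2), eligible_tier1 (round 1), enrolled_program (round 1), tax_filed (round 1). over_18 never appears in any round.

over_18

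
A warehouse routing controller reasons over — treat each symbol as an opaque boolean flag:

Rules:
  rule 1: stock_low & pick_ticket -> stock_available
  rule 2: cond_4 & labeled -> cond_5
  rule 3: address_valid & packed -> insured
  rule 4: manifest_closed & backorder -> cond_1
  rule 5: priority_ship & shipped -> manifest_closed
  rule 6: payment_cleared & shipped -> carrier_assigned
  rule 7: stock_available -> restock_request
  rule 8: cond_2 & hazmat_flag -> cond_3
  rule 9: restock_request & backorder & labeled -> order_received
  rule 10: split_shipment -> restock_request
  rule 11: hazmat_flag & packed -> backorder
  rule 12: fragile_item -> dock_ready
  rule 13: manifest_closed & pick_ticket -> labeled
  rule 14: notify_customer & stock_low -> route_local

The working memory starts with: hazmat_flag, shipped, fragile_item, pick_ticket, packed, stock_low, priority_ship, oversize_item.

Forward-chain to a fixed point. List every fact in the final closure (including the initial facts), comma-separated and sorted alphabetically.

Round 1: rule 1 [stock_low & pick_ticket -> stock_available]; rule 5 [priority_ship & shipped -> manifest_closed]; rule 11 [hazmat_flag & packed -> backorder]; rule 12 [fragile_item -> dock_ready]. Adds stock_available, manifest_closed, backorder, dock_ready.
Round 2: rule 4 [manifest_closed & backorder -> cond_1]; rule 7 [stock_available -> restock_request]; rule 13 [manifest_closed & pick_ticket -> labeled]. Adds cond_1, restock_request, labeled.
Round 3: rule 9 [restock_request & backorder & labeled -> order_received]. Adds order_received.

backorder, cond_1, dock_ready, fragile_item, hazmat_flag, labeled, manifest_closed, order_received, oversize_item, packed, pick_ticket, priority_ship, restock_request, shipped, stock_available, stock_low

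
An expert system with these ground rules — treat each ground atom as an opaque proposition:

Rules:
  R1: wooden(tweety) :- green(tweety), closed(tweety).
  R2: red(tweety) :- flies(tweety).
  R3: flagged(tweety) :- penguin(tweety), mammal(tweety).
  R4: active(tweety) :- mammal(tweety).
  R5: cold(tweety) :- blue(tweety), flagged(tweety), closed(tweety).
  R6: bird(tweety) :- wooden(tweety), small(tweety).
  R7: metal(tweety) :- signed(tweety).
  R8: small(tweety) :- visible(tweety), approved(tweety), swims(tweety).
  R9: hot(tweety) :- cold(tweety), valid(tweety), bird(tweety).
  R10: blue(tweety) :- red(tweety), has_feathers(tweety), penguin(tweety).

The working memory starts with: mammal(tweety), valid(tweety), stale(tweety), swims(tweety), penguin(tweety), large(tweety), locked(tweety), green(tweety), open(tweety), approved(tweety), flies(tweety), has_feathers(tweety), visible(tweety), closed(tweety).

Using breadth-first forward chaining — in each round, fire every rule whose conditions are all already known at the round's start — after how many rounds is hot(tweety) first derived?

4

Round 1 — R1, R2, R3, R4, R8, derive wooden(tweety), red(tweety), flagged(tweety), active(tweety), small(tweety).
Round 2 — R6, R10, derive bird(tweety), blue(tweety).
Round 3 — R5, derive cold(tweety).
Round 4 — R9, derive hot(tweety).
hot(tweety) first appears in round 4.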